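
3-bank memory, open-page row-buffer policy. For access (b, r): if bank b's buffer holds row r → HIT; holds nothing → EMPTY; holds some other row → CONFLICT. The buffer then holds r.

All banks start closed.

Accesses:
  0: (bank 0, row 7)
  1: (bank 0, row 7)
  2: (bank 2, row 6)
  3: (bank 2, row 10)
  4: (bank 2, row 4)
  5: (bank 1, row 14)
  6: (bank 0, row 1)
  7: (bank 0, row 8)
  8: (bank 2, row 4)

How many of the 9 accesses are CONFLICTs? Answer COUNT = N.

COUNT = 4

0: bank 0 row 7 — prev None → EMPTY
1: bank 0 row 7 — prev 7 → HIT
2: bank 2 row 6 — prev None → EMPTY
3: bank 2 row 10 — prev 6 → CONFLICT
4: bank 2 row 4 — prev 10 → CONFLICT
5: bank 1 row 14 — prev None → EMPTY
6: bank 0 row 1 — prev 7 → CONFLICT
7: bank 0 row 8 — prev 1 → CONFLICT
8: bank 2 row 4 — prev 4 → HIT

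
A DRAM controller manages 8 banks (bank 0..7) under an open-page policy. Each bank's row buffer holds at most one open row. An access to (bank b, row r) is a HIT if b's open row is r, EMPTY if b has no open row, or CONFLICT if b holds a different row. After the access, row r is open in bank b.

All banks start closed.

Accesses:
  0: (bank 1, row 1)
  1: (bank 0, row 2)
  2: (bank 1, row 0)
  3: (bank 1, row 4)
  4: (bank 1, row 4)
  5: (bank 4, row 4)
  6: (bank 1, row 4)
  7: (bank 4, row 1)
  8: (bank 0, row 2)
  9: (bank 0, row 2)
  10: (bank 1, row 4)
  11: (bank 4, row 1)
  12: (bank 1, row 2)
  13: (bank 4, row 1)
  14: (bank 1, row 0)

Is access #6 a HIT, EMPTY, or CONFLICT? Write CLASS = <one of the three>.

step 0: bank1 None->1 [EMPTY]
step 1: bank0 None->2 [EMPTY]
step 2: bank1 1->0 [CONFLICT]
step 3: bank1 0->4 [CONFLICT]
step 4: bank1 4->4 [HIT]
step 5: bank4 None->4 [EMPTY]
step 6: bank1 4->4 [HIT]
step 7: bank4 4->1 [CONFLICT]
step 8: bank0 2->2 [HIT]
step 9: bank0 2->2 [HIT]
step 10: bank1 4->4 [HIT]
step 11: bank4 1->1 [HIT]
step 12: bank1 4->2 [CONFLICT]
step 13: bank4 1->1 [HIT]
step 14: bank1 2->0 [CONFLICT]

CLASS = HIT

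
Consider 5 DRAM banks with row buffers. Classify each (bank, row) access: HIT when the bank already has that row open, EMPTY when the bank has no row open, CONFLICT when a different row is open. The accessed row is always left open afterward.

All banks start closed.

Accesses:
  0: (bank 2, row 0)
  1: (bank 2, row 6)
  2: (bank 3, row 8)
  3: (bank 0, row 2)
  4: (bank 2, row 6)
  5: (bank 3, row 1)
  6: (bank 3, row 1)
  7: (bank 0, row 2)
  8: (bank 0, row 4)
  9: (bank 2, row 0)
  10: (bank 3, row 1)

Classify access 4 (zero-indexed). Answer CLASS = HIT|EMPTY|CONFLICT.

CLASS = HIT

  [0] b2 r0: no row ⇒ E
  [1] b2 r6: had r0 ⇒ C
  [2] b3 r8: no row ⇒ E
  [3] b0 r2: no row ⇒ E
  [4] b2 r6: had r6 ⇒ H
  [5] b3 r1: had r8 ⇒ C
  [6] b3 r1: had r1 ⇒ H
  [7] b0 r2: had r2 ⇒ H
  [8] b0 r4: had r2 ⇒ C
  [9] b2 r0: had r6 ⇒ C
  [10] b3 r1: had r1 ⇒ H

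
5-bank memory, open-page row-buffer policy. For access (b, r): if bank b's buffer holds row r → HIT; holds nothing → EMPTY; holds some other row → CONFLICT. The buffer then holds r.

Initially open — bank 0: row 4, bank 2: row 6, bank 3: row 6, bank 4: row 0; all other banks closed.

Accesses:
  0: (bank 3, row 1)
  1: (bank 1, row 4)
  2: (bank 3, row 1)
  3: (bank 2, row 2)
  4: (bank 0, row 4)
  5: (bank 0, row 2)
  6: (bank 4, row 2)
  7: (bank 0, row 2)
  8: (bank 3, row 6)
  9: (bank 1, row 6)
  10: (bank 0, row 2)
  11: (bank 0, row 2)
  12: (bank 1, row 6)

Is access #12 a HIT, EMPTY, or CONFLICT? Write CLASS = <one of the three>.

  [0] b3 r1: had r6 ⇒ C
  [1] b1 r4: no row ⇒ E
  [2] b3 r1: had r1 ⇒ H
  [3] b2 r2: had r6 ⇒ C
  [4] b0 r4: had r4 ⇒ H
  [5] b0 r2: had r4 ⇒ C
  [6] b4 r2: had r0 ⇒ C
  [7] b0 r2: had r2 ⇒ H
  [8] b3 r6: had r1 ⇒ C
  [9] b1 r6: had r4 ⇒ C
  [10] b0 r2: had r2 ⇒ H
  [11] b0 r2: had r2 ⇒ H
  [12] b1 r6: had r6 ⇒ H

CLASS = HIT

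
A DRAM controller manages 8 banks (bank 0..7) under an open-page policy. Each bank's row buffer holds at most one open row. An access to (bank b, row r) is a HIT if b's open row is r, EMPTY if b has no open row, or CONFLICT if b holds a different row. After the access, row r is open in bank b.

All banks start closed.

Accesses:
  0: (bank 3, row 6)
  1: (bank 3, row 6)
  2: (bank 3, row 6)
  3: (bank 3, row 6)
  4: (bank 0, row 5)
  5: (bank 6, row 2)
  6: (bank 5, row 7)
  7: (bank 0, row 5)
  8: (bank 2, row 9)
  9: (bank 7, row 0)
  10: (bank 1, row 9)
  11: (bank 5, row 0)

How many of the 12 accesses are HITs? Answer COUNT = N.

COUNT = 4

0: bank 3 row 6 — prev None → EMPTY
1: bank 3 row 6 — prev 6 → HIT
2: bank 3 row 6 — prev 6 → HIT
3: bank 3 row 6 — prev 6 → HIT
4: bank 0 row 5 — prev None → EMPTY
5: bank 6 row 2 — prev None → EMPTY
6: bank 5 row 7 — prev None → EMPTY
7: bank 0 row 5 — prev 5 → HIT
8: bank 2 row 9 — prev None → EMPTY
9: bank 7 row 0 — prev None → EMPTY
10: bank 1 row 9 — prev None → EMPTY
11: bank 5 row 0 — prev 7 → CONFLICT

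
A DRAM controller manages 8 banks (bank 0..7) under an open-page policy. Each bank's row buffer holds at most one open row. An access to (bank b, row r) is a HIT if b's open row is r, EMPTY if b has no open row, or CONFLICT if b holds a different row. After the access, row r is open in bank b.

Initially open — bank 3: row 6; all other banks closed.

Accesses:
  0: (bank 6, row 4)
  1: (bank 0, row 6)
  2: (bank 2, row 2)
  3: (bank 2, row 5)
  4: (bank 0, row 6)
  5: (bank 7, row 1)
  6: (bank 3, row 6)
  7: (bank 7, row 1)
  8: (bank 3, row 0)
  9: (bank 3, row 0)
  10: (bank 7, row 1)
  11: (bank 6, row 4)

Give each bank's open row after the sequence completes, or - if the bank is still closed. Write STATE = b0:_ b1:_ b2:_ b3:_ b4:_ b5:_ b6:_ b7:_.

STATE = b0:6 b1:- b2:5 b3:0 b4:- b5:- b6:4 b7:1

  [0] b6 r4: no row ⇒ E
  [1] b0 r6: no row ⇒ E
  [2] b2 r2: no row ⇒ E
  [3] b2 r5: had r2 ⇒ C
  [4] b0 r6: had r6 ⇒ H
  [5] b7 r1: no row ⇒ E
  [6] b3 r6: had r6 ⇒ H
  [7] b7 r1: had r1 ⇒ H
  [8] b3 r0: had r6 ⇒ C
  [9] b3 r0: had r0 ⇒ H
  [10] b7 r1: had r1 ⇒ H
  [11] b6 r4: had r4 ⇒ H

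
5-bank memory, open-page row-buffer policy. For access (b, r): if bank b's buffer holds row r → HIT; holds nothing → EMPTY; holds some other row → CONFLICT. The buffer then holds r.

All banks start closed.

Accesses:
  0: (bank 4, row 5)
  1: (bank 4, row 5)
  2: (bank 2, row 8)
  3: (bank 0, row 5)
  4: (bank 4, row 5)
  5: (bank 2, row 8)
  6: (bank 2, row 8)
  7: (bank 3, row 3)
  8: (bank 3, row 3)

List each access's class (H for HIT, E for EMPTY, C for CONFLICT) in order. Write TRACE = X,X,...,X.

TRACE = E,H,E,E,H,H,H,E,H

step 0: bank4 None->5 [EMPTY]
step 1: bank4 5->5 [HIT]
step 2: bank2 None->8 [EMPTY]
step 3: bank0 None->5 [EMPTY]
step 4: bank4 5->5 [HIT]
step 5: bank2 8->8 [HIT]
step 6: bank2 8->8 [HIT]
step 7: bank3 None->3 [EMPTY]
step 8: bank3 3->3 [HIT]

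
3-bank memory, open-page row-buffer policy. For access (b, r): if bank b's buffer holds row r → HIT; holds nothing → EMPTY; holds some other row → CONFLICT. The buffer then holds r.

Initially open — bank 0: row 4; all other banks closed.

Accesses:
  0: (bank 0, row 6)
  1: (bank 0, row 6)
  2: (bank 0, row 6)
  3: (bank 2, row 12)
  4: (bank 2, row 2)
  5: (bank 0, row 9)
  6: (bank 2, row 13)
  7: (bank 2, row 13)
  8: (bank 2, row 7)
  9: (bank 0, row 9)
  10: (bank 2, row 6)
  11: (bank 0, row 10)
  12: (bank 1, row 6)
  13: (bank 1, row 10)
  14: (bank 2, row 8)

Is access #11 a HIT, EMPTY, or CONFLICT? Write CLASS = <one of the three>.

CLASS = CONFLICT

  [0] b0 r6: had r4 ⇒ C
  [1] b0 r6: had r6 ⇒ H
  [2] b0 r6: had r6 ⇒ H
  [3] b2 r12: no row ⇒ E
  [4] b2 r2: had r12 ⇒ C
  [5] b0 r9: had r6 ⇒ C
  [6] b2 r13: had r2 ⇒ C
  [7] b2 r13: had r13 ⇒ H
  [8] b2 r7: had r13 ⇒ C
  [9] b0 r9: had r9 ⇒ H
  [10] b2 r6: had r7 ⇒ C
  [11] b0 r10: had r9 ⇒ C
  [12] b1 r6: no row ⇒ E
  [13] b1 r10: had r6 ⇒ C
  [14] b2 r8: had r6 ⇒ C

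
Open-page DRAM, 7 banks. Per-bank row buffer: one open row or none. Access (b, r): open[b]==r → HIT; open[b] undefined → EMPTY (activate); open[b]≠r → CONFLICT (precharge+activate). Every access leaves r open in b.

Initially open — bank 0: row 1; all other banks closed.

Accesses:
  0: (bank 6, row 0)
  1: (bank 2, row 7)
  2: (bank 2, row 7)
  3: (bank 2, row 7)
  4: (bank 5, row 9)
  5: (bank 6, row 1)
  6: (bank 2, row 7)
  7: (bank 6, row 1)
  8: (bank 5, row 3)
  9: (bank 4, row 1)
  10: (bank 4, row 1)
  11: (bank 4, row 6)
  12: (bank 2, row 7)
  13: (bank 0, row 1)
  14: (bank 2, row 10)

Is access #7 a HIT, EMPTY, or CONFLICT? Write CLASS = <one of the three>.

CLASS = HIT

0: bank 6 row 0 — prev None → EMPTY
1: bank 2 row 7 — prev None → EMPTY
2: bank 2 row 7 — prev 7 → HIT
3: bank 2 row 7 — prev 7 → HIT
4: bank 5 row 9 — prev None → EMPTY
5: bank 6 row 1 — prev 0 → CONFLICT
6: bank 2 row 7 — prev 7 → HIT
7: bank 6 row 1 — prev 1 → HIT
8: bank 5 row 3 — prev 9 → CONFLICT
9: bank 4 row 1 — prev None → EMPTY
10: bank 4 row 1 — prev 1 → HIT
11: bank 4 row 6 — prev 1 → CONFLICT
12: bank 2 row 7 — prev 7 → HIT
13: bank 0 row 1 — prev 1 → HIT
14: bank 2 row 10 — prev 7 → CONFLICT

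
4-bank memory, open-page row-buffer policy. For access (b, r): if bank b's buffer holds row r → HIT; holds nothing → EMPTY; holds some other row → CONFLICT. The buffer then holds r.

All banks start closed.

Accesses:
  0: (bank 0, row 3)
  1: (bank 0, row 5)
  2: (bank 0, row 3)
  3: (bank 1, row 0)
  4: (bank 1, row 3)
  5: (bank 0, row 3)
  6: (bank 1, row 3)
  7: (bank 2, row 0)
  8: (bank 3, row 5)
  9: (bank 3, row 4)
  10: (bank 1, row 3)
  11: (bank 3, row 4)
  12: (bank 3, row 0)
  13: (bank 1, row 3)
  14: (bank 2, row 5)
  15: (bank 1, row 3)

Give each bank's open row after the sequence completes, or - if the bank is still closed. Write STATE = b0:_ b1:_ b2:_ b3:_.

STATE = b0:3 b1:3 b2:5 b3:0

0: bank 0 row 3 — prev None → EMPTY
1: bank 0 row 5 — prev 3 → CONFLICT
2: bank 0 row 3 — prev 5 → CONFLICT
3: bank 1 row 0 — prev None → EMPTY
4: bank 1 row 3 — prev 0 → CONFLICT
5: bank 0 row 3 — prev 3 → HIT
6: bank 1 row 3 — prev 3 → HIT
7: bank 2 row 0 — prev None → EMPTY
8: bank 3 row 5 — prev None → EMPTY
9: bank 3 row 4 — prev 5 → CONFLICT
10: bank 1 row 3 — prev 3 → HIT
11: bank 3 row 4 — prev 4 → HIT
12: bank 3 row 0 — prev 4 → CONFLICT
13: bank 1 row 3 — prev 3 → HIT
14: bank 2 row 5 — prev 0 → CONFLICT
15: bank 1 row 3 — prev 3 → HIT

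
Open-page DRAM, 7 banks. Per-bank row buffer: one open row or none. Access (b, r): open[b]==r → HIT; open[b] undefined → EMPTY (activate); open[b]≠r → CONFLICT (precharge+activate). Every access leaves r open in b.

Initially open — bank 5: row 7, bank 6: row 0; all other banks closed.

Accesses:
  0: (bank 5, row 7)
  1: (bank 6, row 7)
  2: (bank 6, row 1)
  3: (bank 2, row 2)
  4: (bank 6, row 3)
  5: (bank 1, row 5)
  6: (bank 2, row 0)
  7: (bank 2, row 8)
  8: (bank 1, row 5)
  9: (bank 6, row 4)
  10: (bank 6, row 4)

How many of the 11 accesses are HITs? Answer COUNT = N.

COUNT = 3

  [0] b5 r7: had r7 ⇒ H
  [1] b6 r7: had r0 ⇒ C
  [2] b6 r1: had r7 ⇒ C
  [3] b2 r2: no row ⇒ E
  [4] b6 r3: had r1 ⇒ C
  [5] b1 r5: no row ⇒ E
  [6] b2 r0: had r2 ⇒ C
  [7] b2 r8: had r0 ⇒ C
  [8] b1 r5: had r5 ⇒ H
  [9] b6 r4: had r3 ⇒ C
  [10] b6 r4: had r4 ⇒ H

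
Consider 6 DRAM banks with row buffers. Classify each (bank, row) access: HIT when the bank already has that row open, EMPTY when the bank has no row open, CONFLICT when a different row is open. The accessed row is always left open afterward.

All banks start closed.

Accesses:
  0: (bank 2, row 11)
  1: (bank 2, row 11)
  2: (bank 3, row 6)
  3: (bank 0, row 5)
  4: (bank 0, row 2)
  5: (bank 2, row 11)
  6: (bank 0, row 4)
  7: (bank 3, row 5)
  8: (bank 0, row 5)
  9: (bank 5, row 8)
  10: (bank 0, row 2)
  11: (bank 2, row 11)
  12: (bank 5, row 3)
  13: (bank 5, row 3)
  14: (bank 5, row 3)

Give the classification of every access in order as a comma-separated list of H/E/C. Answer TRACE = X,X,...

step 0: bank2 None->11 [EMPTY]
step 1: bank2 11->11 [HIT]
step 2: bank3 None->6 [EMPTY]
step 3: bank0 None->5 [EMPTY]
step 4: bank0 5->2 [CONFLICT]
step 5: bank2 11->11 [HIT]
step 6: bank0 2->4 [CONFLICT]
step 7: bank3 6->5 [CONFLICT]
step 8: bank0 4->5 [CONFLICT]
step 9: bank5 None->8 [EMPTY]
step 10: bank0 5->2 [CONFLICT]
step 11: bank2 11->11 [HIT]
step 12: bank5 8->3 [CONFLICT]
step 13: bank5 3->3 [HIT]
step 14: bank5 3->3 [HIT]

TRACE = E,H,E,E,C,H,C,C,C,E,C,H,C,H,H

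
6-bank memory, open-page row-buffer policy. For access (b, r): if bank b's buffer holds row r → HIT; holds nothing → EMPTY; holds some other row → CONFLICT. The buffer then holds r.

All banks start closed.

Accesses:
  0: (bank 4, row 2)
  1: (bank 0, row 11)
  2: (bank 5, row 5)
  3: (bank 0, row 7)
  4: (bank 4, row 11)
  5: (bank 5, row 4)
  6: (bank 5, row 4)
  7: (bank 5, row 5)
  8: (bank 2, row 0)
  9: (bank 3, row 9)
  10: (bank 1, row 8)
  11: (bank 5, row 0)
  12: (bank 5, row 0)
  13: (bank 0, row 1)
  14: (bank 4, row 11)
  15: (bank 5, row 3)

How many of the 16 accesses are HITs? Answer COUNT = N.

#0 (4,2) E
#1 (0,11) E
#2 (5,5) E
#3 (0,7) C  (was 11)
#4 (4,11) C  (was 2)
#5 (5,4) C  (was 5)
#6 (5,4) H  (was 4)
#7 (5,5) C  (was 4)
#8 (2,0) E
#9 (3,9) E
#10 (1,8) E
#11 (5,0) C  (was 5)
#12 (5,0) H  (was 0)
#13 (0,1) C  (was 7)
#14 (4,11) H  (was 11)
#15 (5,3) C  (was 0)

COUNT = 3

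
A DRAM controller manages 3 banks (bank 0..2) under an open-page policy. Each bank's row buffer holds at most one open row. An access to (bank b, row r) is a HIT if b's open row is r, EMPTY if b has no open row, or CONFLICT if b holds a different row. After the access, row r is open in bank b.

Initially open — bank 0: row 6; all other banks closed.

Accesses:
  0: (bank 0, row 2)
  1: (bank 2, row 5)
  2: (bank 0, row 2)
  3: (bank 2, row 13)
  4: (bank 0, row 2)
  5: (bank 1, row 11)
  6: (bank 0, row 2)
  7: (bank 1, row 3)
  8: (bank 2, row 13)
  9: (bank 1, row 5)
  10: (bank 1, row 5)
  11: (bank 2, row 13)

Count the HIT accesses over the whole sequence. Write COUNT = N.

0: bank 0 row 2 — prev 6 → CONFLICT
1: bank 2 row 5 — prev None → EMPTY
2: bank 0 row 2 — prev 2 → HIT
3: bank 2 row 13 — prev 5 → CONFLICT
4: bank 0 row 2 — prev 2 → HIT
5: bank 1 row 11 — prev None → EMPTY
6: bank 0 row 2 — prev 2 → HIT
7: bank 1 row 3 — prev 11 → CONFLICT
8: bank 2 row 13 — prev 13 → HIT
9: bank 1 row 5 — prev 3 → CONFLICT
10: bank 1 row 5 — prev 5 → HIT
11: bank 2 row 13 — prev 13 → HIT

COUNT = 6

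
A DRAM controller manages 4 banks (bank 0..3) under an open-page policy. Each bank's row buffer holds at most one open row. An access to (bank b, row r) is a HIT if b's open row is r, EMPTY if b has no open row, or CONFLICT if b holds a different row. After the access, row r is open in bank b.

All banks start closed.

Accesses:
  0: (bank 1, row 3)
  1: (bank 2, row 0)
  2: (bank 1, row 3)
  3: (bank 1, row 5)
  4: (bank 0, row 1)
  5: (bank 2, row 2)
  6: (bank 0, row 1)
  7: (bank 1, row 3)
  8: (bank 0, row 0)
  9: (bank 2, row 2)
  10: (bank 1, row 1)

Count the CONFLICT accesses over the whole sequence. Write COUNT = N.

COUNT = 5

  [0] b1 r3: no row ⇒ E
  [1] b2 r0: no row ⇒ E
  [2] b1 r3: had r3 ⇒ H
  [3] b1 r5: had r3 ⇒ C
  [4] b0 r1: no row ⇒ E
  [5] b2 r2: had r0 ⇒ C
  [6] b0 r1: had r1 ⇒ H
  [7] b1 r3: had r5 ⇒ C
  [8] b0 r0: had r1 ⇒ C
  [9] b2 r2: had r2 ⇒ H
  [10] b1 r1: had r3 ⇒ C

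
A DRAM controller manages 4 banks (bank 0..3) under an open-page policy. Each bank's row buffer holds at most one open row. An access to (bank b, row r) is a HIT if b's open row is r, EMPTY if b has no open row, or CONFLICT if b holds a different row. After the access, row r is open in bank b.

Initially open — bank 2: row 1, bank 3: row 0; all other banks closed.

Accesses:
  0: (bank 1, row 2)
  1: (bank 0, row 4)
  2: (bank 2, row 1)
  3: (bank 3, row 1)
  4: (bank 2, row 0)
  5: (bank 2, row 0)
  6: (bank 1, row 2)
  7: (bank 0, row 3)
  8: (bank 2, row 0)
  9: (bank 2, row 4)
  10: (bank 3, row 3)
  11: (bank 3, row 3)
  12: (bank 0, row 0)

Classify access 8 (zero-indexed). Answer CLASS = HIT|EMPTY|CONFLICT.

CLASS = HIT

  [0] b1 r2: no row ⇒ E
  [1] b0 r4: no row ⇒ E
  [2] b2 r1: had r1 ⇒ H
  [3] b3 r1: had r0 ⇒ C
  [4] b2 r0: had r1 ⇒ C
  [5] b2 r0: had r0 ⇒ H
  [6] b1 r2: had r2 ⇒ H
  [7] b0 r3: had r4 ⇒ C
  [8] b2 r0: had r0 ⇒ H
  [9] b2 r4: had r0 ⇒ C
  [10] b3 r3: had r1 ⇒ C
  [11] b3 r3: had r3 ⇒ H
  [12] b0 r0: had r3 ⇒ C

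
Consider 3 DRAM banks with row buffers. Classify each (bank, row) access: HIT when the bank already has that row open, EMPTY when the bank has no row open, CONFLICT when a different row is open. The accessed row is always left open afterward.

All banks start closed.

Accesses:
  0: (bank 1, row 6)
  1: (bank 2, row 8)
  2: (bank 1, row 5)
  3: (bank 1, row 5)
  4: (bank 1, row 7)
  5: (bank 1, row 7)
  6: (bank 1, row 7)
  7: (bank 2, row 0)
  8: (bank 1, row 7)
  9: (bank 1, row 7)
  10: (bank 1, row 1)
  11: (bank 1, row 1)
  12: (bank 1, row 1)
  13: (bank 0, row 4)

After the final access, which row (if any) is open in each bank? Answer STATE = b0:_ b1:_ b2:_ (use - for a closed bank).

0: bank 1 row 6 — prev None → EMPTY
1: bank 2 row 8 — prev None → EMPTY
2: bank 1 row 5 — prev 6 → CONFLICT
3: bank 1 row 5 — prev 5 → HIT
4: bank 1 row 7 — prev 5 → CONFLICT
5: bank 1 row 7 — prev 7 → HIT
6: bank 1 row 7 — prev 7 → HIT
7: bank 2 row 0 — prev 8 → CONFLICT
8: bank 1 row 7 — prev 7 → HIT
9: bank 1 row 7 — prev 7 → HIT
10: bank 1 row 1 — prev 7 → CONFLICT
11: bank 1 row 1 — prev 1 → HIT
12: bank 1 row 1 — prev 1 → HIT
13: bank 0 row 4 — prev None → EMPTY

STATE = b0:4 b1:1 b2:0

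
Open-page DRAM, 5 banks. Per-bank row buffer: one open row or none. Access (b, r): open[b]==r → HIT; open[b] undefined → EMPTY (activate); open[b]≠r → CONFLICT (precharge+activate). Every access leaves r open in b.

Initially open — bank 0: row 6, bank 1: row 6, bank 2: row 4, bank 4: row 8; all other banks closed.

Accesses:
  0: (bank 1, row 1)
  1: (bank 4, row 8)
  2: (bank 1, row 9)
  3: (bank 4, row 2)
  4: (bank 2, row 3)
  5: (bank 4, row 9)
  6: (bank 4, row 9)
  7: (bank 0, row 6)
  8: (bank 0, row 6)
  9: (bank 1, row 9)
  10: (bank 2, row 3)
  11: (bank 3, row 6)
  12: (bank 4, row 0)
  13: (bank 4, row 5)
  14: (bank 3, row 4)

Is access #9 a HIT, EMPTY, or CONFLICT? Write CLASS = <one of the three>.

CLASS = HIT

step 0: bank1 6->1 [CONFLICT]
step 1: bank4 8->8 [HIT]
step 2: bank1 1->9 [CONFLICT]
step 3: bank4 8->2 [CONFLICT]
step 4: bank2 4->3 [CONFLICT]
step 5: bank4 2->9 [CONFLICT]
step 6: bank4 9->9 [HIT]
step 7: bank0 6->6 [HIT]
step 8: bank0 6->6 [HIT]
step 9: bank1 9->9 [HIT]
step 10: bank2 3->3 [HIT]
step 11: bank3 None->6 [EMPTY]
step 12: bank4 9->0 [CONFLICT]
step 13: bank4 0->5 [CONFLICT]
step 14: bank3 6->4 [CONFLICT]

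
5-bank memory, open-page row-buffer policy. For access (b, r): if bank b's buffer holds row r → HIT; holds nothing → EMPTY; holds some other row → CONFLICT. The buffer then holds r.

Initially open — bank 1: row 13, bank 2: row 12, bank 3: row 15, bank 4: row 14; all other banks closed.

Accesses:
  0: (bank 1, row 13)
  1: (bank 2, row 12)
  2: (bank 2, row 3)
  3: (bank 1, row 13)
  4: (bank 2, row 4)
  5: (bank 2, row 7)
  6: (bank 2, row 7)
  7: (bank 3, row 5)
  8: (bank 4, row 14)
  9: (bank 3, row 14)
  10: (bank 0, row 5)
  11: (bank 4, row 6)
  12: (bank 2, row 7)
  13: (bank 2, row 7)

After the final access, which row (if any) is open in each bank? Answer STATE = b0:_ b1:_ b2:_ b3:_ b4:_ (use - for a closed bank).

STATE = b0:5 b1:13 b2:7 b3:14 b4:6

  [0] b1 r13: had r13 ⇒ H
  [1] b2 r12: had r12 ⇒ H
  [2] b2 r3: had r12 ⇒ C
  [3] b1 r13: had r13 ⇒ H
  [4] b2 r4: had r3 ⇒ C
  [5] b2 r7: had r4 ⇒ C
  [6] b2 r7: had r7 ⇒ H
  [7] b3 r5: had r15 ⇒ C
  [8] b4 r14: had r14 ⇒ H
  [9] b3 r14: had r5 ⇒ C
  [10] b0 r5: no row ⇒ E
  [11] b4 r6: had r14 ⇒ C
  [12] b2 r7: had r7 ⇒ H
  [13] b2 r7: had r7 ⇒ H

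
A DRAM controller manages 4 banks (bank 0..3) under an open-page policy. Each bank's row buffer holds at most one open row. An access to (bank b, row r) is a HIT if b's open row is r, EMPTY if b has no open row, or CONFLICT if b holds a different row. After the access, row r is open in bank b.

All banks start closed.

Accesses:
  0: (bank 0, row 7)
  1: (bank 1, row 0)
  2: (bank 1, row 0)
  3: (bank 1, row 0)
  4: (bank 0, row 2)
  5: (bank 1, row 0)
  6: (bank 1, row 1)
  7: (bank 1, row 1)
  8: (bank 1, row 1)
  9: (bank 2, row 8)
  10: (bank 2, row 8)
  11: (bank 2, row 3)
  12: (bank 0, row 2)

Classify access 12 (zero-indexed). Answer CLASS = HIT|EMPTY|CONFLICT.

CLASS = HIT

  [0] b0 r7: no row ⇒ E
  [1] b1 r0: no row ⇒ E
  [2] b1 r0: had r0 ⇒ H
  [3] b1 r0: had r0 ⇒ H
  [4] b0 r2: had r7 ⇒ C
  [5] b1 r0: had r0 ⇒ H
  [6] b1 r1: had r0 ⇒ C
  [7] b1 r1: had r1 ⇒ H
  [8] b1 r1: had r1 ⇒ H
  [9] b2 r8: no row ⇒ E
  [10] b2 r8: had r8 ⇒ H
  [11] b2 r3: had r8 ⇒ C
  [12] b0 r2: had r2 ⇒ H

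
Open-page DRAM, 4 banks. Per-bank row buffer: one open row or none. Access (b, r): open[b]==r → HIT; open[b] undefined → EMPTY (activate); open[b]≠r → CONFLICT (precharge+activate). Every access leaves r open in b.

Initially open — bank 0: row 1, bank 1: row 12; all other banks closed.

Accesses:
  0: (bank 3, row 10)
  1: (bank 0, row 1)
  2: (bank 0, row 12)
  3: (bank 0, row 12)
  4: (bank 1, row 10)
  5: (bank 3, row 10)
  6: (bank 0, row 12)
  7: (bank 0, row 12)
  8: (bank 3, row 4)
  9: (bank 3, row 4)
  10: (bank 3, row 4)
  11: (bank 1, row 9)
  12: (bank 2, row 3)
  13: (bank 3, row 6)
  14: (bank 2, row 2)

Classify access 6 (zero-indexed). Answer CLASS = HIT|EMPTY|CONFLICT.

CLASS = HIT

  [0] b3 r10: no row ⇒ E
  [1] b0 r1: had r1 ⇒ H
  [2] b0 r12: had r1 ⇒ C
  [3] b0 r12: had r12 ⇒ H
  [4] b1 r10: had r12 ⇒ C
  [5] b3 r10: had r10 ⇒ H
  [6] b0 r12: had r12 ⇒ H
  [7] b0 r12: had r12 ⇒ H
  [8] b3 r4: had r10 ⇒ C
  [9] b3 r4: had r4 ⇒ H
  [10] b3 r4: had r4 ⇒ H
  [11] b1 r9: had r10 ⇒ C
  [12] b2 r3: no row ⇒ E
  [13] b3 r6: had r4 ⇒ C
  [14] b2 r2: had r3 ⇒ C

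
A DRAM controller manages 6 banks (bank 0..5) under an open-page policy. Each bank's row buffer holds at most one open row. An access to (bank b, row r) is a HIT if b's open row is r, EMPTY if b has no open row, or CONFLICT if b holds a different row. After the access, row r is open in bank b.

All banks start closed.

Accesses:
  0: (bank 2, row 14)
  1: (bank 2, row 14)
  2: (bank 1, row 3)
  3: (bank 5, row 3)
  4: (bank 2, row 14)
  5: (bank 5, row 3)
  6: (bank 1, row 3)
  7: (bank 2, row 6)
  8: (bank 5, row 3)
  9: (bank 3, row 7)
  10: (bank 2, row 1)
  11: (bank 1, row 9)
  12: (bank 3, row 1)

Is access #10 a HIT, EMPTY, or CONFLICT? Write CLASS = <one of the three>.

CLASS = CONFLICT

step 0: bank2 None->14 [EMPTY]
step 1: bank2 14->14 [HIT]
step 2: bank1 None->3 [EMPTY]
step 3: bank5 None->3 [EMPTY]
step 4: bank2 14->14 [HIT]
step 5: bank5 3->3 [HIT]
step 6: bank1 3->3 [HIT]
step 7: bank2 14->6 [CONFLICT]
step 8: bank5 3->3 [HIT]
step 9: bank3 None->7 [EMPTY]
step 10: bank2 6->1 [CONFLICT]
step 11: bank1 3->9 [CONFLICT]
step 12: bank3 7->1 [CONFLICT]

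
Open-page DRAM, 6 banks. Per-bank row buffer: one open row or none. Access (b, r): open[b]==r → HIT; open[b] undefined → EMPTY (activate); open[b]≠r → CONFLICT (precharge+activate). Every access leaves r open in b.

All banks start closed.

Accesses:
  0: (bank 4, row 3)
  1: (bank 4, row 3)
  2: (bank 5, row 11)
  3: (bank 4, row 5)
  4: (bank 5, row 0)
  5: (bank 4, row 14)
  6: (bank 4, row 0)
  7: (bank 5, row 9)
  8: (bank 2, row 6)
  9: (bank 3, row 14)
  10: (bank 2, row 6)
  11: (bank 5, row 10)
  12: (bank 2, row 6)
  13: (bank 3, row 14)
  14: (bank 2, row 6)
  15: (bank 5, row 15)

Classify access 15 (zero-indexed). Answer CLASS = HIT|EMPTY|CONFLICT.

  [0] b4 r3: no row ⇒ E
  [1] b4 r3: had r3 ⇒ H
  [2] b5 r11: no row ⇒ E
  [3] b4 r5: had r3 ⇒ C
  [4] b5 r0: had r11 ⇒ C
  [5] b4 r14: had r5 ⇒ C
  [6] b4 r0: had r14 ⇒ C
  [7] b5 r9: had r0 ⇒ C
  [8] b2 r6: no row ⇒ E
  [9] b3 r14: no row ⇒ E
  [10] b2 r6: had r6 ⇒ H
  [11] b5 r10: had r9 ⇒ C
  [12] b2 r6: had r6 ⇒ H
  [13] b3 r14: had r14 ⇒ H
  [14] b2 r6: had r6 ⇒ H
  [15] b5 r15: had r10 ⇒ C

CLASS = CONFLICT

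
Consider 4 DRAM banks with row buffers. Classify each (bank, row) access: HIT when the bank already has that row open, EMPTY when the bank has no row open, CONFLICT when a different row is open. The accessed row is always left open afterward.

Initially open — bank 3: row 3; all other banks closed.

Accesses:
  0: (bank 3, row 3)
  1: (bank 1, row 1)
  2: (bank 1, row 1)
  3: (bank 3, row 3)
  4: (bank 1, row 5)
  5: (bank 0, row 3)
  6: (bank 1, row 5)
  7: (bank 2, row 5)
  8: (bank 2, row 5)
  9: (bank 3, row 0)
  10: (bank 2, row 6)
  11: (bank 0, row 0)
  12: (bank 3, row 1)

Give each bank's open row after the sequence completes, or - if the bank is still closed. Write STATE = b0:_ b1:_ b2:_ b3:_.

  [0] b3 r3: had r3 ⇒ H
  [1] b1 r1: no row ⇒ E
  [2] b1 r1: had r1 ⇒ H
  [3] b3 r3: had r3 ⇒ H
  [4] b1 r5: had r1 ⇒ C
  [5] b0 r3: no row ⇒ E
  [6] b1 r5: had r5 ⇒ H
  [7] b2 r5: no row ⇒ E
  [8] b2 r5: had r5 ⇒ H
  [9] b3 r0: had r3 ⇒ C
  [10] b2 r6: had r5 ⇒ C
  [11] b0 r0: had r3 ⇒ C
  [12] b3 r1: had r0 ⇒ C

STATE = b0:0 b1:5 b2:6 b3:1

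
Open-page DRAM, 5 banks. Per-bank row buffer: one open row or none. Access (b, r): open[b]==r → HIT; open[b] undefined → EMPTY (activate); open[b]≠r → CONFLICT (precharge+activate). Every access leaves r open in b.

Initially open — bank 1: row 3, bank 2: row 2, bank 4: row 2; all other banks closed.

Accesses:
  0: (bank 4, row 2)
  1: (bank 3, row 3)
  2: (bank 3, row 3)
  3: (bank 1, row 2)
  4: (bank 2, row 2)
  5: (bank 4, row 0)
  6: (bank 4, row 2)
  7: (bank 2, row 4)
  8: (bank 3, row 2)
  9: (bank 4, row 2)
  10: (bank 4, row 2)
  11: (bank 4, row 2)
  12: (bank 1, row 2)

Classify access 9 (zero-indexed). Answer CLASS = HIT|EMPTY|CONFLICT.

  [0] b4 r2: had r2 ⇒ H
  [1] b3 r3: no row ⇒ E
  [2] b3 r3: had r3 ⇒ H
  [3] b1 r2: had r3 ⇒ C
  [4] b2 r2: had r2 ⇒ H
  [5] b4 r0: had r2 ⇒ C
  [6] b4 r2: had r0 ⇒ C
  [7] b2 r4: had r2 ⇒ C
  [8] b3 r2: had r3 ⇒ C
  [9] b4 r2: had r2 ⇒ H
  [10] b4 r2: had r2 ⇒ H
  [11] b4 r2: had r2 ⇒ H
  [12] b1 r2: had r2 ⇒ H

CLASS = HIT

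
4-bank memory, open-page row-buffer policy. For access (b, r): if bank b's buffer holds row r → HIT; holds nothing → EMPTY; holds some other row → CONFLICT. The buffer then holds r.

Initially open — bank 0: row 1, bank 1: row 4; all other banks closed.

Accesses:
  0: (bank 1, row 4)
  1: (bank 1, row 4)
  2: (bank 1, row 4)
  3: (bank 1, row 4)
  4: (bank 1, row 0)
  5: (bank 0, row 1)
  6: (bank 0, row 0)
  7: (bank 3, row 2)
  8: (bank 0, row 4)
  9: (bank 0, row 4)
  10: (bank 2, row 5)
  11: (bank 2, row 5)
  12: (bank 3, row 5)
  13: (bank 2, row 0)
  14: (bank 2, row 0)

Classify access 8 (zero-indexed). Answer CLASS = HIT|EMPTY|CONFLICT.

CLASS = CONFLICT

  [0] b1 r4: had r4 ⇒ H
  [1] b1 r4: had r4 ⇒ H
  [2] b1 r4: had r4 ⇒ H
  [3] b1 r4: had r4 ⇒ H
  [4] b1 r0: had r4 ⇒ C
  [5] b0 r1: had r1 ⇒ H
  [6] b0 r0: had r1 ⇒ C
  [7] b3 r2: no row ⇒ E
  [8] b0 r4: had r0 ⇒ C
  [9] b0 r4: had r4 ⇒ H
  [10] b2 r5: no row ⇒ E
  [11] b2 r5: had r5 ⇒ H
  [12] b3 r5: had r2 ⇒ C
  [13] b2 r0: had r5 ⇒ C
  [14] b2 r0: had r0 ⇒ H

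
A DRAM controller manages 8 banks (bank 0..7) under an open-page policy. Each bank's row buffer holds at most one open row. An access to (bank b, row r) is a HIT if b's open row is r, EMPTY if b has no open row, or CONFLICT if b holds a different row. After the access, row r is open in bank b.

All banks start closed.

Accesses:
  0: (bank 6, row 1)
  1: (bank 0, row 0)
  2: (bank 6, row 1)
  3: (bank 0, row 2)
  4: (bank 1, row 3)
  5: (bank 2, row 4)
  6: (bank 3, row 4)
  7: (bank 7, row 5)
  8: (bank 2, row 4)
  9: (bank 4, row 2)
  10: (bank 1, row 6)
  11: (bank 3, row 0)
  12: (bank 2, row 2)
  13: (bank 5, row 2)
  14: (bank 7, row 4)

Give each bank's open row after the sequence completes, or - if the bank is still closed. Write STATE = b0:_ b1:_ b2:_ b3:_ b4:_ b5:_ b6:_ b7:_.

STATE = b0:2 b1:6 b2:2 b3:0 b4:2 b5:2 b6:1 b7:4

0: bank 6 row 1 — prev None → EMPTY
1: bank 0 row 0 — prev None → EMPTY
2: bank 6 row 1 — prev 1 → HIT
3: bank 0 row 2 — prev 0 → CONFLICT
4: bank 1 row 3 — prev None → EMPTY
5: bank 2 row 4 — prev None → EMPTY
6: bank 3 row 4 — prev None → EMPTY
7: bank 7 row 5 — prev None → EMPTY
8: bank 2 row 4 — prev 4 → HIT
9: bank 4 row 2 — prev None → EMPTY
10: bank 1 row 6 — prev 3 → CONFLICT
11: bank 3 row 0 — prev 4 → CONFLICT
12: bank 2 row 2 — prev 4 → CONFLICT
13: bank 5 row 2 — prev None → EMPTY
14: bank 7 row 4 — prev 5 → CONFLICT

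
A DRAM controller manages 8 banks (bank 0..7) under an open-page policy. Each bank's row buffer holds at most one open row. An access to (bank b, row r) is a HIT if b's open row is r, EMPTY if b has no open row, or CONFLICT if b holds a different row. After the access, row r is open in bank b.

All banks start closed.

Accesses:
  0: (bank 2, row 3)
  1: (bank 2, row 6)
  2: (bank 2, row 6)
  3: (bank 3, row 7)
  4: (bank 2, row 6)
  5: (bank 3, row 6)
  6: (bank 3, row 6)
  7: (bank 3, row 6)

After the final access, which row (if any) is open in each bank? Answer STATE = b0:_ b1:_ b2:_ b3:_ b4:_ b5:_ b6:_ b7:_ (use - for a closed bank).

STATE = b0:- b1:- b2:6 b3:6 b4:- b5:- b6:- b7:-

step 0: bank2 None->3 [EMPTY]
step 1: bank2 3->6 [CONFLICT]
step 2: bank2 6->6 [HIT]
step 3: bank3 None->7 [EMPTY]
step 4: bank2 6->6 [HIT]
step 5: bank3 7->6 [CONFLICT]
step 6: bank3 6->6 [HIT]
step 7: bank3 6->6 [HIT]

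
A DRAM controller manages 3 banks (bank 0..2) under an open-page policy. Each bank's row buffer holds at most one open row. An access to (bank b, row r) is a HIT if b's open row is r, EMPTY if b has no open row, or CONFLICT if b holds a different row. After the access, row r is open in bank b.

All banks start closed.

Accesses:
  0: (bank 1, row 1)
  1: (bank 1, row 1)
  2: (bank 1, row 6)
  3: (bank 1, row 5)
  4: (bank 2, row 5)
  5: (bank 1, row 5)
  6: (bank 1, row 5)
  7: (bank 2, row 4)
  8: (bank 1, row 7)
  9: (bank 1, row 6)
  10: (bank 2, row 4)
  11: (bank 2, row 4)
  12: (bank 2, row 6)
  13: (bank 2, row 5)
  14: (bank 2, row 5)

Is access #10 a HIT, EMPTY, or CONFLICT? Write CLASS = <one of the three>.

  [0] b1 r1: no row ⇒ E
  [1] b1 r1: had r1 ⇒ H
  [2] b1 r6: had r1 ⇒ C
  [3] b1 r5: had r6 ⇒ C
  [4] b2 r5: no row ⇒ E
  [5] b1 r5: had r5 ⇒ H
  [6] b1 r5: had r5 ⇒ H
  [7] b2 r4: had r5 ⇒ C
  [8] b1 r7: had r5 ⇒ C
  [9] b1 r6: had r7 ⇒ C
  [10] b2 r4: had r4 ⇒ H
  [11] b2 r4: had r4 ⇒ H
  [12] b2 r6: had r4 ⇒ C
  [13] b2 r5: had r6 ⇒ C
  [14] b2 r5: had r5 ⇒ H

CLASS = HIT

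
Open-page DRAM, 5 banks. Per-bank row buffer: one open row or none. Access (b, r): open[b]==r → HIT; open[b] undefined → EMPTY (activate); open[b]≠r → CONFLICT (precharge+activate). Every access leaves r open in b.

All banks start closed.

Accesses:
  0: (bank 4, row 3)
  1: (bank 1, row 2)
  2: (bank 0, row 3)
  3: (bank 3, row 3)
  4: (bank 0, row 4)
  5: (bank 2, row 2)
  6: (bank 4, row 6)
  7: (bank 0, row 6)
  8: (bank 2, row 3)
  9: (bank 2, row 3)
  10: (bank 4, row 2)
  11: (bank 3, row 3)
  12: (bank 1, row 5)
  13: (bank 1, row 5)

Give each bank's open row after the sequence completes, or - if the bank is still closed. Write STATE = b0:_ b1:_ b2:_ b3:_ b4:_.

  [0] b4 r3: no row ⇒ E
  [1] b1 r2: no row ⇒ E
  [2] b0 r3: no row ⇒ E
  [3] b3 r3: no row ⇒ E
  [4] b0 r4: had r3 ⇒ C
  [5] b2 r2: no row ⇒ E
  [6] b4 r6: had r3 ⇒ C
  [7] b0 r6: had r4 ⇒ C
  [8] b2 r3: had r2 ⇒ C
  [9] b2 r3: had r3 ⇒ H
  [10] b4 r2: had r6 ⇒ C
  [11] b3 r3: had r3 ⇒ H
  [12] b1 r5: had r2 ⇒ C
  [13] b1 r5: had r5 ⇒ H

STATE = b0:6 b1:5 b2:3 b3:3 b4:2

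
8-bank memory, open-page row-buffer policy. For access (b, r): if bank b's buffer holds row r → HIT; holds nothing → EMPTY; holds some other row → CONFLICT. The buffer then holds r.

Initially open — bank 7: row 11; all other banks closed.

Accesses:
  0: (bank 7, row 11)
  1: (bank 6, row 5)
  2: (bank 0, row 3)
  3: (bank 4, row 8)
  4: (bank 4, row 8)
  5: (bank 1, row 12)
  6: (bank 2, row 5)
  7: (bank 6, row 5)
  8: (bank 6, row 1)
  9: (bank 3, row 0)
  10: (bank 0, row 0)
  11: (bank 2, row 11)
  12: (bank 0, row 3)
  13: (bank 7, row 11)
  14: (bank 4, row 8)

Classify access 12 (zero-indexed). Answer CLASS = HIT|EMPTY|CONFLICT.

CLASS = CONFLICT

step 0: bank7 11->11 [HIT]
step 1: bank6 None->5 [EMPTY]
step 2: bank0 None->3 [EMPTY]
step 3: bank4 None->8 [EMPTY]
step 4: bank4 8->8 [HIT]
step 5: bank1 None->12 [EMPTY]
step 6: bank2 None->5 [EMPTY]
step 7: bank6 5->5 [HIT]
step 8: bank6 5->1 [CONFLICT]
step 9: bank3 None->0 [EMPTY]
step 10: bank0 3->0 [CONFLICT]
step 11: bank2 5->11 [CONFLICT]
step 12: bank0 0->3 [CONFLICT]
step 13: bank7 11->11 [HIT]
step 14: bank4 8->8 [HIT]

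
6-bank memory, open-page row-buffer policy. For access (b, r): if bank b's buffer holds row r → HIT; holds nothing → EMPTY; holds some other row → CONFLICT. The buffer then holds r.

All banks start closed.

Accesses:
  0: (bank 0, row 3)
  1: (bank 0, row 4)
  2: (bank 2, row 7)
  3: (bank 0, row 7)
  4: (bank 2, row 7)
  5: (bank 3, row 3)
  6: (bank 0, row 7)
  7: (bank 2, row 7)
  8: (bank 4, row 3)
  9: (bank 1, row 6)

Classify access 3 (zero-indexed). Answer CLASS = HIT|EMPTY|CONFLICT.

CLASS = CONFLICT

#0 (0,3) E
#1 (0,4) C  (was 3)
#2 (2,7) E
#3 (0,7) C  (was 4)
#4 (2,7) H  (was 7)
#5 (3,3) E
#6 (0,7) H  (was 7)
#7 (2,7) H  (was 7)
#8 (4,3) E
#9 (1,6) E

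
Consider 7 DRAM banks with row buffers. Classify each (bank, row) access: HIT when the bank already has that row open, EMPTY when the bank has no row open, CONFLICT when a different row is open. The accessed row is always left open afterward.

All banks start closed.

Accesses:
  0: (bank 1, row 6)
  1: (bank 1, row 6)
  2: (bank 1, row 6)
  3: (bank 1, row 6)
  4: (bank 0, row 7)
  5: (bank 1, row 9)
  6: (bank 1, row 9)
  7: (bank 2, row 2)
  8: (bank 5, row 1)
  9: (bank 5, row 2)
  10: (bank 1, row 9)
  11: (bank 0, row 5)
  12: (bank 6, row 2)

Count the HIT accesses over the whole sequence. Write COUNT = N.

#0 (1,6) E
#1 (1,6) H  (was 6)
#2 (1,6) H  (was 6)
#3 (1,6) H  (was 6)
#4 (0,7) E
#5 (1,9) C  (was 6)
#6 (1,9) H  (was 9)
#7 (2,2) E
#8 (5,1) E
#9 (5,2) C  (was 1)
#10 (1,9) H  (was 9)
#11 (0,5) C  (was 7)
#12 (6,2) E

COUNT = 5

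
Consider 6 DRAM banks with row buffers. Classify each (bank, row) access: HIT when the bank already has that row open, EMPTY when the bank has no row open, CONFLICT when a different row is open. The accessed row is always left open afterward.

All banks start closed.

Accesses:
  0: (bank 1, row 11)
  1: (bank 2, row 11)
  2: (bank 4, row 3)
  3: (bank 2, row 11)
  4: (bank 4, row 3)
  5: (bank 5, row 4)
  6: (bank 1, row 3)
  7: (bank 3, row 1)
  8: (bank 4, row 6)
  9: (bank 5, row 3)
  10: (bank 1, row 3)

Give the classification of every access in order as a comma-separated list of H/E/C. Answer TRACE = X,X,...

TRACE = E,E,E,H,H,E,C,E,C,C,H

#0 (1,11) E
#1 (2,11) E
#2 (4,3) E
#3 (2,11) H  (was 11)
#4 (4,3) H  (was 3)
#5 (5,4) E
#6 (1,3) C  (was 11)
#7 (3,1) E
#8 (4,6) C  (was 3)
#9 (5,3) C  (was 4)
#10 (1,3) H  (was 3)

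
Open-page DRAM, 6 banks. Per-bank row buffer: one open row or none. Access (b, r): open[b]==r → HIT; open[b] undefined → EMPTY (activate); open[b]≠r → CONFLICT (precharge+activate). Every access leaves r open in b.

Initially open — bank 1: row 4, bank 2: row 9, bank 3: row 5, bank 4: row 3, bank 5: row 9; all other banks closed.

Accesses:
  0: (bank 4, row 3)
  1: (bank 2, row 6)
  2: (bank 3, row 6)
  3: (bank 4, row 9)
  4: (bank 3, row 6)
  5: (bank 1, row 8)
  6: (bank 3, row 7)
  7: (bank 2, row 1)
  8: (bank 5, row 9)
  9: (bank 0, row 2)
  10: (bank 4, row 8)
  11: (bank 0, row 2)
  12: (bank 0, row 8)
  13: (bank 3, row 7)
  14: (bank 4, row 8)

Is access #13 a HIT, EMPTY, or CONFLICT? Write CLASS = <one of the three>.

  [0] b4 r3: had r3 ⇒ H
  [1] b2 r6: had r9 ⇒ C
  [2] b3 r6: had r5 ⇒ C
  [3] b4 r9: had r3 ⇒ C
  [4] b3 r6: had r6 ⇒ H
  [5] b1 r8: had r4 ⇒ C
  [6] b3 r7: had r6 ⇒ C
  [7] b2 r1: had r6 ⇒ C
  [8] b5 r9: had r9 ⇒ H
  [9] b0 r2: no row ⇒ E
  [10] b4 r8: had r9 ⇒ C
  [11] b0 r2: had r2 ⇒ H
  [12] b0 r8: had r2 ⇒ C
  [13] b3 r7: had r7 ⇒ H
  [14] b4 r8: had r8 ⇒ H

CLASS = HIT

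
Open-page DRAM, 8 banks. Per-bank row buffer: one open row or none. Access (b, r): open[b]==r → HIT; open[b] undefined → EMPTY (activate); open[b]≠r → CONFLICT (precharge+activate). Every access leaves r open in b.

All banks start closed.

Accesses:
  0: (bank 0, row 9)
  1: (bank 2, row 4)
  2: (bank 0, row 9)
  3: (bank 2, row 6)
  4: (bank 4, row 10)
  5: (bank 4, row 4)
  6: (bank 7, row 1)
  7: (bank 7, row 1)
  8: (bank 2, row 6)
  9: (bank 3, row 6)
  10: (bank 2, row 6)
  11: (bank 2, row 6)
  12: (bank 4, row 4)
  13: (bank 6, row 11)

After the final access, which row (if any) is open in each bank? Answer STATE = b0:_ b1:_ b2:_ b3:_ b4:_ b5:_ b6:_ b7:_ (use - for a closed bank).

0: bank 0 row 9 — prev None → EMPTY
1: bank 2 row 4 — prev None → EMPTY
2: bank 0 row 9 — prev 9 → HIT
3: bank 2 row 6 — prev 4 → CONFLICT
4: bank 4 row 10 — prev None → EMPTY
5: bank 4 row 4 — prev 10 → CONFLICT
6: bank 7 row 1 — prev None → EMPTY
7: bank 7 row 1 — prev 1 → HIT
8: bank 2 row 6 — prev 6 → HIT
9: bank 3 row 6 — prev None → EMPTY
10: bank 2 row 6 — prev 6 → HIT
11: bank 2 row 6 — prev 6 → HIT
12: bank 4 row 4 — prev 4 → HIT
13: bank 6 row 11 — prev None → EMPTY

STATE = b0:9 b1:- b2:6 b3:6 b4:4 b5:- b6:11 b7:1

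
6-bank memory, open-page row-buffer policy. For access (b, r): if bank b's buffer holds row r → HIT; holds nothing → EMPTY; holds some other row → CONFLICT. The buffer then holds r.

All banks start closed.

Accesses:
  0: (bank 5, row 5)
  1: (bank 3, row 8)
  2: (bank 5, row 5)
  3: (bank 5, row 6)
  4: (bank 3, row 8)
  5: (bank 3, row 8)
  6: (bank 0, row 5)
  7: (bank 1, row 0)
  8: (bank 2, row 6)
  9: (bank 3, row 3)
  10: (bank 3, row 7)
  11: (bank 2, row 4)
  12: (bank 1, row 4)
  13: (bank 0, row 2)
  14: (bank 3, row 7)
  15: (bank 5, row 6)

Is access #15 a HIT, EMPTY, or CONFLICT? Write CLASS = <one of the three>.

CLASS = HIT

#0 (5,5) E
#1 (3,8) E
#2 (5,5) H  (was 5)
#3 (5,6) C  (was 5)
#4 (3,8) H  (was 8)
#5 (3,8) H  (was 8)
#6 (0,5) E
#7 (1,0) E
#8 (2,6) E
#9 (3,3) C  (was 8)
#10 (3,7) C  (was 3)
#11 (2,4) C  (was 6)
#12 (1,4) C  (was 0)
#13 (0,2) C  (was 5)
#14 (3,7) H  (was 7)
#15 (5,6) H  (was 6)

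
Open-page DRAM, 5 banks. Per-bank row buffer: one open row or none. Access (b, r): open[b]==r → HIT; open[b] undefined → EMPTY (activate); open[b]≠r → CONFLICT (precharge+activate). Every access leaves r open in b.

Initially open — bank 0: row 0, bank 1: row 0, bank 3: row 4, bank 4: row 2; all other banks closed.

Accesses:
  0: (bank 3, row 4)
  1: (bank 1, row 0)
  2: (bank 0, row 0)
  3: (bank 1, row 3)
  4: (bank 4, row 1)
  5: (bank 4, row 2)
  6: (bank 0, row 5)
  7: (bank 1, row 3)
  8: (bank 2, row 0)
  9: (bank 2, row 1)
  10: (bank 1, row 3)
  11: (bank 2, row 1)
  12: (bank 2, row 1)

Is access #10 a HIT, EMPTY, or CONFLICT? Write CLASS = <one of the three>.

0: bank 3 row 4 — prev 4 → HIT
1: bank 1 row 0 — prev 0 → HIT
2: bank 0 row 0 — prev 0 → HIT
3: bank 1 row 3 — prev 0 → CONFLICT
4: bank 4 row 1 — prev 2 → CONFLICT
5: bank 4 row 2 — prev 1 → CONFLICT
6: bank 0 row 5 — prev 0 → CONFLICT
7: bank 1 row 3 — prev 3 → HIT
8: bank 2 row 0 — prev None → EMPTY
9: bank 2 row 1 — prev 0 → CONFLICT
10: bank 1 row 3 — prev 3 → HIT
11: bank 2 row 1 — prev 1 → HIT
12: bank 2 row 1 — prev 1 → HIT

CLASS = HIT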